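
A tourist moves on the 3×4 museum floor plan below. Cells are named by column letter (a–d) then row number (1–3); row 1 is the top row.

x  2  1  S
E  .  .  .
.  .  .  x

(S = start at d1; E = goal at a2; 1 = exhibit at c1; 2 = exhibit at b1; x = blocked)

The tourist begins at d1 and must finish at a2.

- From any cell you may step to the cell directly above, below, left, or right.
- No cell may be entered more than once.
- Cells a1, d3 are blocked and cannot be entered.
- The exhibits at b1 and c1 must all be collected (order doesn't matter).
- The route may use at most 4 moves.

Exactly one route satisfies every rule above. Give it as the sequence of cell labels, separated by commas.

The 4-move cap with required stops at b1, c1 leaves no slack for detours.
Route from d1: left 2 to b1, down 1 to b2, left 1 to a2 — 4 moves in all.
Check: all required cells visited; 4 ≤ 4 moves.

d1, c1, b1, b2, a2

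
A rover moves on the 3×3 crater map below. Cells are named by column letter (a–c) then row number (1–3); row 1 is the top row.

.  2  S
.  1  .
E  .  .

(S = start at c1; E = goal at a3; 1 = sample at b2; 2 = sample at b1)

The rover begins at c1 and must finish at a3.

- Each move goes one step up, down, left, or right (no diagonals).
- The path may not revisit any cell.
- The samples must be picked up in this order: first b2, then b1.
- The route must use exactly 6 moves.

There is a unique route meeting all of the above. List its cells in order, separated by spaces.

The waypoints must appear in the order b2, b1, with no cell reused.
Route from c1: down to c2, left to b2, up to b1, left to a1, 2× down (reaching a3) — 6 moves in all.
Check: order respected (1 at step 2, 2 at step 3); 6 moves as required.

c1 c2 b2 b1 a1 a2 a3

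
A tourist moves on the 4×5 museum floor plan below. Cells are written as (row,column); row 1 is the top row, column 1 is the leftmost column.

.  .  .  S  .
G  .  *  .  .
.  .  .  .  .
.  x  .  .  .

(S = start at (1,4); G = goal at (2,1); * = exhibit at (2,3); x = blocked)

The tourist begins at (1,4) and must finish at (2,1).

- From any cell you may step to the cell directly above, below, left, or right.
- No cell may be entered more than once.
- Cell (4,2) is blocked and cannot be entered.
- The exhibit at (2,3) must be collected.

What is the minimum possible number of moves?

4

Any route passes through (2,3) somewhere between (1,4) and (2,1). Summing Manhattan distances along the two legs ((1,4) → (2,3) → (2,1)) gives a lower bound of 2 + 2 = 4 moves.
A route of 4 moves achieves this: (1,4) → (2,4) → (2,3) → (2,2) → (2,1).
Since 4 matches the lower bound, it is optimal.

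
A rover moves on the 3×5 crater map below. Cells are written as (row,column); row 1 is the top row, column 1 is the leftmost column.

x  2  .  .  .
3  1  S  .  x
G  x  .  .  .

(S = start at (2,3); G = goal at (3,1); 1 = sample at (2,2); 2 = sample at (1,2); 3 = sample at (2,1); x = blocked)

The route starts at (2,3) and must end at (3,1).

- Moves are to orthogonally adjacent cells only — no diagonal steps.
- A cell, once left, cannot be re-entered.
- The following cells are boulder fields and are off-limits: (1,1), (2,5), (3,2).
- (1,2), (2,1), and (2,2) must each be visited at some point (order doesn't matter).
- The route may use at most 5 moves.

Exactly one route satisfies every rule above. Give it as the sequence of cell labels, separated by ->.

The budget equals the shortest possible length, so every move has to be on a shortest route through the required cells.
Route from (2,3): up to (1,3), left to (1,2), down to (2,2), left to (2,1), down to (3,1) — 5 moves in all.
Check: all required cells visited; 5 ≤ 5 moves.

(2,3) -> (1,3) -> (1,2) -> (2,2) -> (2,1) -> (3,1)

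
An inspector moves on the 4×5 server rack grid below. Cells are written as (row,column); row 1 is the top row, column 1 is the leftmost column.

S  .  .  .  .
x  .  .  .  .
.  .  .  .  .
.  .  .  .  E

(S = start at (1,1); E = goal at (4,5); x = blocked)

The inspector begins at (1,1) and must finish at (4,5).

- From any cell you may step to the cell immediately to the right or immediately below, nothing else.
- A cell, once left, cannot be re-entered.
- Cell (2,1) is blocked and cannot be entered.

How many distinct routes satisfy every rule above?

20

A right/down-only route from (1,1) to (4,5) makes exactly 3 down-moves and 4 right-moves in some order.
With no other constraints that would be C(7,3) = 35 routes.
Subtract routes through each blocked cell (inclusion–exclusion for overlaps): − through (2,1): 15 → 20.
That gives 20 routes.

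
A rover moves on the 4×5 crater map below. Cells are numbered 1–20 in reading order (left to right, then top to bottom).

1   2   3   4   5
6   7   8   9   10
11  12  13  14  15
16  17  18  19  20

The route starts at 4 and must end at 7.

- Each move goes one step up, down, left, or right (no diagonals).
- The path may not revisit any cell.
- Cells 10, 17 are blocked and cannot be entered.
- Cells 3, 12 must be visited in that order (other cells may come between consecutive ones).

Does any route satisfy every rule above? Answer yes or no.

One route that works: 4 → 3 → 8 → 13 → 12 → 7.

yes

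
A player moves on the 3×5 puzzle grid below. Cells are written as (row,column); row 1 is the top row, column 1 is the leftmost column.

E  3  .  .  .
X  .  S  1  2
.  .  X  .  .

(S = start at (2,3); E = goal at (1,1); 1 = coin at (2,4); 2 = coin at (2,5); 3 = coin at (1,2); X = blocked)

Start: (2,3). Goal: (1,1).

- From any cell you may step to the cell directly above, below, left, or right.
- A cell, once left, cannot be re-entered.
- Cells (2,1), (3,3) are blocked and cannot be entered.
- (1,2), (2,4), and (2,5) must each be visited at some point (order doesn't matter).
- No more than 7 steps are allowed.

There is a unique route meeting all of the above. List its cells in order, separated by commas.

(2,3), (2,4), (2,5), (1,5), (1,4), (1,3), (1,2), (1,1)

The budget equals the shortest possible length, so every move has to be on a shortest route through the required cells.
Route from (2,3): right 2 to (2,5), up 1 to (1,5), left 4 to (1,1) — 7 moves in all.
Check: all required cells visited; 7 ≤ 7 moves.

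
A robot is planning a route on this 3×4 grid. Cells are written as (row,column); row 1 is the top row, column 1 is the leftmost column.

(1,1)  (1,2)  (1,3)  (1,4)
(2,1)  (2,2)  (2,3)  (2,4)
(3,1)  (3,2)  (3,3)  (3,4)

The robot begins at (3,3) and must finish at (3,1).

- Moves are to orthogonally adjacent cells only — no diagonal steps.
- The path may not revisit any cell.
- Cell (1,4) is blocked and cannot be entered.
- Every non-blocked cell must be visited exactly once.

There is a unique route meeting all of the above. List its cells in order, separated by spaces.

(3,3) (3,4) (2,4) (2,3) (1,3) (1,2) (1,1) (2,1) (2,2) (3,2) (3,1)

Need to visit all 11 open cells exactly once, starting at (3,3) and ending at (3,1).
Route from (3,3): right 1 to (3,4), up 1 to (2,4), left 1 to (2,3), up 1 to (1,3), left 2 to (1,1), down 1 to (2,1), right 1 to (2,2), down 1 to (3,2), left 1 to (3,1) — 10 moves in all.
Check: all 11 open cells covered.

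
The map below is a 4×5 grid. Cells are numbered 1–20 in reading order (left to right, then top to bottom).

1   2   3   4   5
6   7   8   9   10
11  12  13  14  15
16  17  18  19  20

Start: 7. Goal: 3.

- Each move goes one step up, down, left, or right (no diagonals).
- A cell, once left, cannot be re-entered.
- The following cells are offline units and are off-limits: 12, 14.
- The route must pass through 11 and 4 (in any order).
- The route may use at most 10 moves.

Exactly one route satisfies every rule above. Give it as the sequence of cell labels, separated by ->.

Any route must reach 11 and 4 and still end at 3 within 10 moves, so the order of the required stops is forced.
Route from 7: left to 6, 2× down (reaching 16), 2× right (reaching 18), 2× up (reaching 8), right to 9, up to 4, left to 3 — 10 moves in all.
Check: all required cells visited; 10 ≤ 10 moves.

7 -> 6 -> 11 -> 16 -> 17 -> 18 -> 13 -> 8 -> 9 -> 4 -> 3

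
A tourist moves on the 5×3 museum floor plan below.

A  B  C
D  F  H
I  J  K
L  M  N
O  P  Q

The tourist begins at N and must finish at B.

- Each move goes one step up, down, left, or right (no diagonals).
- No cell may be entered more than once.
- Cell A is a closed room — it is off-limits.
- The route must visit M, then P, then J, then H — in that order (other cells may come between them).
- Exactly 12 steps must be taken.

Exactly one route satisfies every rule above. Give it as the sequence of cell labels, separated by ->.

The waypoints must appear in the order M, P, J, H, with no cell reused.
Route from N: left to M, down to P, left to O, 3× up (reaching D), right to F, down to J, right to K, 2× up (reaching C), left to B — 12 moves in all.
Check: order respected (M at step 1, P at step 2, J at step 8, H at step 10); 12 moves as required.

N -> M -> P -> O -> L -> I -> D -> F -> J -> K -> H -> C -> B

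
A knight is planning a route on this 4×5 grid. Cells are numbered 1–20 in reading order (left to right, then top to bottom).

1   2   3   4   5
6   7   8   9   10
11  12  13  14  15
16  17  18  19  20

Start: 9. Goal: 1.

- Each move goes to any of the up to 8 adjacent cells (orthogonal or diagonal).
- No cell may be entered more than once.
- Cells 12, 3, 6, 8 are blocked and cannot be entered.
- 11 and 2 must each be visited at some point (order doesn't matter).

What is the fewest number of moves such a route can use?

6

Any route passes through 11 and 2 in some order between 9 and 1. Summing Chebyshev distances along each leg and taking the cheapest ordering (9 → 11 → 2 → 1) gives a lower bound of 3 + 2 + 1 = 6 moves.
A route of 6 moves achieves this: 9 → 13 → 17 → 11 → 7 → 2 → 1.
Since 6 matches the lower bound, it is optimal.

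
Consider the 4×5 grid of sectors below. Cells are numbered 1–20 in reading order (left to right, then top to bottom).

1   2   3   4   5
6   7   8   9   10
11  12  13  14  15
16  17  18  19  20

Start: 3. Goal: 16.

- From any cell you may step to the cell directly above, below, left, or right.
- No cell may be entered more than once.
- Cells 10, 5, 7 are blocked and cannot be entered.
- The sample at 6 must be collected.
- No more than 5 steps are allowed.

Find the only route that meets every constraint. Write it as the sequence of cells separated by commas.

3, 2, 1, 6, 11, 16

Any route must reach 6 and still end at 16 within 5 moves, so the order of the required stops is forced.
Route from 3: 2× left (reaching 1), 3× down (reaching 16) — 5 moves in all.
Check: all required cells visited; 5 ≤ 5 moves.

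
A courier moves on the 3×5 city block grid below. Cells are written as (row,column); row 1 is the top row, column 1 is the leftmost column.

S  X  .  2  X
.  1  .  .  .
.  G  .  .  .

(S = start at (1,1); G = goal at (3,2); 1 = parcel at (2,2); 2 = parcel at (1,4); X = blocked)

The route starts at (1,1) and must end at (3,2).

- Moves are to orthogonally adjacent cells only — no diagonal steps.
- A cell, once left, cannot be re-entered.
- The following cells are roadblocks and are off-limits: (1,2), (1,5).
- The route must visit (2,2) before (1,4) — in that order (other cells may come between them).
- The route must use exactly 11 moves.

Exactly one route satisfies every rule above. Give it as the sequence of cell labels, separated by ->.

(1,1) -> (2,1) -> (2,2) -> (2,3) -> (1,3) -> (1,4) -> (2,4) -> (2,5) -> (3,5) -> (3,4) -> (3,3) -> (3,2)

The waypoints must appear in the order (2,2), (1,4), with no cell reused.
Route from (1,1): down to (2,1), 2× right (reaching (2,3)), up to (1,3), right to (1,4), down to (2,4), right to (2,5), down to (3,5), 3× left (reaching (3,2)) — 11 moves in all.
Check: order respected (1 at step 2, 2 at step 5); 11 moves as required.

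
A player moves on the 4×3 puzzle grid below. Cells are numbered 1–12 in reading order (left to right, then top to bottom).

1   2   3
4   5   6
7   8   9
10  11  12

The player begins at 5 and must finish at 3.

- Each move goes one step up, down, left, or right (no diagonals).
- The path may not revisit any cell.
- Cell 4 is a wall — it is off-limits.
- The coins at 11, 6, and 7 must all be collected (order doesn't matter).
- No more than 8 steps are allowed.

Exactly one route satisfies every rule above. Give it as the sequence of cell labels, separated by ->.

The 8-move cap with required stops at 11, 6, 7 leaves no slack for detours.
Route from 5: down 1 to 8, left 1 to 7, down 1 to 10, right 2 to 12, up 3 to 3 — 8 moves in all.
Check: all required cells visited; 8 ≤ 8 moves.

5 -> 8 -> 7 -> 10 -> 11 -> 12 -> 9 -> 6 -> 3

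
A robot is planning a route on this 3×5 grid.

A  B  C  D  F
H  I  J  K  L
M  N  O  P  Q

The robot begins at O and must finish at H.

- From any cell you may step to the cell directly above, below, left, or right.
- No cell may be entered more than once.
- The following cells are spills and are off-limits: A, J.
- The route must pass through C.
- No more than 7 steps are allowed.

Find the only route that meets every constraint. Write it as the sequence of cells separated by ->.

O -> P -> K -> D -> C -> B -> I -> H

The budget equals the shortest possible length, so every move has to be on a shortest route through the required cells.
Route from O: right 1 to P, up 2 to D, left 2 to B, down 1 to I, left 1 to H — 7 moves in all.
Check: all required cells visited; 7 ≤ 7 moves.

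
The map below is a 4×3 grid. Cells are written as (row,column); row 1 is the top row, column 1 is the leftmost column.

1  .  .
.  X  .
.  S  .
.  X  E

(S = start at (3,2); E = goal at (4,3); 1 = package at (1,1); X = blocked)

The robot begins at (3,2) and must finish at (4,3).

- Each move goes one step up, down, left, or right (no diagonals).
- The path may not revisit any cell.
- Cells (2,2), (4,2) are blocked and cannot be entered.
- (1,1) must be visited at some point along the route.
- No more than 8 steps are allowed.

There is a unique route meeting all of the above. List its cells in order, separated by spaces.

Any route must reach (1,1) and still end at (4,3) within 8 moves, so the order of the required stops is forced.
Route from (3,2): left to (3,1), 2× up (reaching (1,1)), 2× right (reaching (1,3)), 3× down (reaching (4,3)) — 8 moves in all.
Check: all required cells visited; 8 ≤ 8 moves.

(3,2) (3,1) (2,1) (1,1) (1,2) (1,3) (2,3) (3,3) (4,3)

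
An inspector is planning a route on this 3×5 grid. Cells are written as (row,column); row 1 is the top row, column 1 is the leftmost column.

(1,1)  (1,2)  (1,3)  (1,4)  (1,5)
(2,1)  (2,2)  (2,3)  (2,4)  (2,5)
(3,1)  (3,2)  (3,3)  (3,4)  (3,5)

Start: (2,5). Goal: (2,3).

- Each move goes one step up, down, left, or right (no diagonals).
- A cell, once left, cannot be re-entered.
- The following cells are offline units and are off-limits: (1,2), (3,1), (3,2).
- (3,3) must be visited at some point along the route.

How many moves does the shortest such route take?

Any route passes through (3,3) somewhere between (2,5) and (2,3). Summing Manhattan distances along the two legs ((2,5) → (3,3) → (2,3)) gives a lower bound of 3 + 1 = 4 moves.
A route of 4 moves achieves this: (2,5) → (3,5) → (3,4) → (3,3) → (2,3).
Since 4 matches the lower bound, it is optimal.

4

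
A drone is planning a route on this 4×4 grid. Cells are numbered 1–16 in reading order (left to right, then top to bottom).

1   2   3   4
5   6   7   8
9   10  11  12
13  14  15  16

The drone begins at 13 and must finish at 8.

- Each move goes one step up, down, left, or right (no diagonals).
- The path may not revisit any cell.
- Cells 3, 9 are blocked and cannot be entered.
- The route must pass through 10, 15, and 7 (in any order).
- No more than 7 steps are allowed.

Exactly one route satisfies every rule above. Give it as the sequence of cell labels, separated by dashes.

The 7-move cap with required stops at 10, 15, 7 leaves no slack for detours.
Route from 13: 2× right (reaching 15), up to 11, left to 10, up to 6, 2× right (reaching 8) — 7 moves in all.
Check: all required cells visited; 7 ≤ 7 moves.

13 - 14 - 15 - 11 - 10 - 6 - 7 - 8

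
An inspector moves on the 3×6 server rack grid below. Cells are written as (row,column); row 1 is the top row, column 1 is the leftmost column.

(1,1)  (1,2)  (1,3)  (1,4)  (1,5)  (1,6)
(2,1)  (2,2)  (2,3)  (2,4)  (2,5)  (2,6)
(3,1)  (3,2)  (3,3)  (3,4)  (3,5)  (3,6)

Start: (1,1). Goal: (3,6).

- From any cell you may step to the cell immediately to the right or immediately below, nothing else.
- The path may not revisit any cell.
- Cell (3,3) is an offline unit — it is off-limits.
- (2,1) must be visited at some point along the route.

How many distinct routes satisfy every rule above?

3

A right/down-only route from (1,1) to (3,6) makes exactly 2 down-moves and 5 right-moves in some order.
With no other constraints that would be C(7,2) = 21 routes.
Split at (2,1) and multiply the segment counts (each segment already excludes blocked cells): (1,1)→(2,1): 1; (2,1)→(3,6): 3; product = 3.
That gives 3 routes.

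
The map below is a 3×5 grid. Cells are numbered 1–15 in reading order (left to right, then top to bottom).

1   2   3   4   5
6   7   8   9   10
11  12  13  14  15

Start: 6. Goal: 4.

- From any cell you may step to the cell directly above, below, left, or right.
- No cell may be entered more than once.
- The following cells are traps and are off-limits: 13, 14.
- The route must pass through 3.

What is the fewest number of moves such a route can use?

4

Any route passes through 3 somewhere between 6 and 4. Summing Manhattan distances along the two legs (6 → 3 → 4) gives a lower bound of 3 + 1 = 4 moves.
A route of 4 moves achieves this: 6 → 1 → 2 → 3 → 4.
Since 4 matches the lower bound, it is optimal.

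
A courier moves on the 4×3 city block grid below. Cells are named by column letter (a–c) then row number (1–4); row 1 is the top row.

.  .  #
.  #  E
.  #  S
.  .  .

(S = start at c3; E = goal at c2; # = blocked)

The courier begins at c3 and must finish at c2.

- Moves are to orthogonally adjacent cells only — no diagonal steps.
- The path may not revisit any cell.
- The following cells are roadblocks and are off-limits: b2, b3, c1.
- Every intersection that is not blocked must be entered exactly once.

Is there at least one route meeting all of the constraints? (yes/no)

no

Cell b1 has only one open neighbour but is neither the start nor the goal, so a Hamiltonian route would have to both enter and leave it through the same neighbour — impossible without revisiting.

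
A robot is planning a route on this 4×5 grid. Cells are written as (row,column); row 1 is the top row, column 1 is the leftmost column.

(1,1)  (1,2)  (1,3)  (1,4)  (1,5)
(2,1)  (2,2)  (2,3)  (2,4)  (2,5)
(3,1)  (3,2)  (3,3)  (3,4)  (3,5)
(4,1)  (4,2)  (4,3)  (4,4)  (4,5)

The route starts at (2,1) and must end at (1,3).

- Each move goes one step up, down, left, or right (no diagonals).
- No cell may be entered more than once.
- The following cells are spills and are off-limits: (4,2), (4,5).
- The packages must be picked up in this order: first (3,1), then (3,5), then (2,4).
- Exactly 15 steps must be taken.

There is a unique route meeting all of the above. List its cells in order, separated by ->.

The waypoints must appear in the order (3,1), (3,5), (2,4), with no cell reused.
Route from (2,1): down 1 to (3,1), right 2 to (3,3), down 1 to (4,3), right 1 to (4,4), up 1 to (3,4), right 1 to (3,5), up 2 to (1,5), left 1 to (1,4), down 1 to (2,4), left 2 to (2,2), up 1 to (1,2), right 1 to (1,3) — 15 moves in all.
Check: order respected ((3,1) at step 1, (3,5) at step 7, (2,4) at step 11); 15 moves as required.

(2,1) -> (3,1) -> (3,2) -> (3,3) -> (4,3) -> (4,4) -> (3,4) -> (3,5) -> (2,5) -> (1,5) -> (1,4) -> (2,4) -> (2,3) -> (2,2) -> (1,2) -> (1,3)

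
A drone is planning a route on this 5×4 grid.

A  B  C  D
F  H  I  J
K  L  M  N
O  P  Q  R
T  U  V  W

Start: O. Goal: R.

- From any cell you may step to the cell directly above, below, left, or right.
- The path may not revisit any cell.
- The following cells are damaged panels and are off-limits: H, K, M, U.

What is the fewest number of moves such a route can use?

The Manhattan distance from O to R is |4−4| + |1−4| = 3, so at least 3 moves are needed.
A route of 3 moves achieves this: O → P → Q → R.
Since 3 matches the lower bound, it is optimal.

3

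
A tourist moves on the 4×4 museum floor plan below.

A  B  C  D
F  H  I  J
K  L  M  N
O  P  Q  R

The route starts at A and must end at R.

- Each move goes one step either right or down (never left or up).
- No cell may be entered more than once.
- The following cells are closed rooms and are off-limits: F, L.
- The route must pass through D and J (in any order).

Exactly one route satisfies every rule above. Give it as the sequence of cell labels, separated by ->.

A -> B -> C -> D -> J -> N -> R

Moves only go right or down, so the column and row indices never decrease.
Route from A: right 3 to D, down 3 to R — 6 moves in all.
Check: all required cells visited.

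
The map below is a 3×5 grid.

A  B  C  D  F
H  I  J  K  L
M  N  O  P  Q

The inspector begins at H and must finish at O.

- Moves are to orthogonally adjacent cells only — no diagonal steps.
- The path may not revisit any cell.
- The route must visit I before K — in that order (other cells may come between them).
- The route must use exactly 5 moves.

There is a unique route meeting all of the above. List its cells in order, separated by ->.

H -> I -> J -> K -> P -> O

The waypoints must appear in the order I, K, with no cell reused.
Route from H: right 3 to K, down 1 to P, left 1 to O — 5 moves in all.
Check: order respected (I at step 1, K at step 3); 5 moves as required.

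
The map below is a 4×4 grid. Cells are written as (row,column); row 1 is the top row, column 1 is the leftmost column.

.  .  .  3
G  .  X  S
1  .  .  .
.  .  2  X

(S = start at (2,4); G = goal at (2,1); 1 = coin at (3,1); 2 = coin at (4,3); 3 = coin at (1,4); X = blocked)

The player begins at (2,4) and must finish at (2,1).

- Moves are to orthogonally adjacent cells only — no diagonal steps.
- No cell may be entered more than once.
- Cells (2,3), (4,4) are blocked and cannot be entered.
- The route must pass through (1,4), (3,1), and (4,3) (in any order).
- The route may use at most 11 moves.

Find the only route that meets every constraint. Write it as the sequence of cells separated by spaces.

(2,4) (1,4) (1,3) (1,2) (2,2) (3,2) (3,3) (4,3) (4,2) (4,1) (3,1) (2,1)

Any route must reach (1,4), (3,1), and (4,3) and still end at (2,1) within 11 moves, so the order of the required stops is forced.
Route from (2,4): up to (1,4), 2× left (reaching (1,2)), 2× down (reaching (3,2)), right to (3,3), down to (4,3), 2× left (reaching (4,1)), 2× up (reaching (2,1)) — 11 moves in all.
Check: all required cells visited; 11 ≤ 11 moves.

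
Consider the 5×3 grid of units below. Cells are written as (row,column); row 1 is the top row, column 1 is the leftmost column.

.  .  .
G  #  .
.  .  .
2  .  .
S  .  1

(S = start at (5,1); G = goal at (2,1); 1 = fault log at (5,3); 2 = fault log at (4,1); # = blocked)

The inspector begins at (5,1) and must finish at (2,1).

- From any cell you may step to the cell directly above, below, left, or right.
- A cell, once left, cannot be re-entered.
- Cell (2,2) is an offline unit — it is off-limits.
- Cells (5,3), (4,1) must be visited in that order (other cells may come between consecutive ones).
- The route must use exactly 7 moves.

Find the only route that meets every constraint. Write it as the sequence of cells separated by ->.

(5,1) -> (5,2) -> (5,3) -> (4,3) -> (4,2) -> (4,1) -> (3,1) -> (2,1)

The waypoints must appear in the order (5,3), (4,1), with no cell reused.
Route from (5,1): right 2 to (5,3), up 1 to (4,3), left 2 to (4,1), up 2 to (2,1) — 7 moves in all.
Check: order respected (1 at step 2, 2 at step 5); 7 moves as required.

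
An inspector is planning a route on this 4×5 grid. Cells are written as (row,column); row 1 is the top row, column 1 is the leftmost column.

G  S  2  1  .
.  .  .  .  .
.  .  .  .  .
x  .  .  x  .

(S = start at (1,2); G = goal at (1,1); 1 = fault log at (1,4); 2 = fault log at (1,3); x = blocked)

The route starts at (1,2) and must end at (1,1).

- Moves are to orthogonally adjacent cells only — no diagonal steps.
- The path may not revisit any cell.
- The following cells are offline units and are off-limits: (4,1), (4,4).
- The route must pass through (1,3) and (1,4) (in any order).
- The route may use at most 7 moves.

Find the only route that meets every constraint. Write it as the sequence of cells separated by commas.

The 7-move cap with required stops at (1,3), (1,4) leaves no slack for detours.
Route from (1,2): 2× right (reaching (1,4)), down to (2,4), 3× left (reaching (2,1)), up to (1,1) — 7 moves in all.
Check: all required cells visited; 7 ≤ 7 moves.

(1,2), (1,3), (1,4), (2,4), (2,3), (2,2), (2,1), (1,1)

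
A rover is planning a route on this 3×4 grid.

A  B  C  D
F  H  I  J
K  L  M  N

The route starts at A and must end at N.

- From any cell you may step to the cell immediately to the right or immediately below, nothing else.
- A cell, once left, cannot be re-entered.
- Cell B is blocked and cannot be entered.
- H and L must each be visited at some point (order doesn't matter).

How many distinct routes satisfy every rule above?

1

A right/down-only route from A to N makes exactly 2 down-moves and 3 right-moves in some order.
With no other constraints that would be C(5,2) = 10 routes.
A monotone route can only reach the required cells in the order H, L, so split there and multiply the segment counts (each segment already excludes blocked cells): A→H: 1; H→L: 1; L→N: 1; product = 1.
That gives 1 route.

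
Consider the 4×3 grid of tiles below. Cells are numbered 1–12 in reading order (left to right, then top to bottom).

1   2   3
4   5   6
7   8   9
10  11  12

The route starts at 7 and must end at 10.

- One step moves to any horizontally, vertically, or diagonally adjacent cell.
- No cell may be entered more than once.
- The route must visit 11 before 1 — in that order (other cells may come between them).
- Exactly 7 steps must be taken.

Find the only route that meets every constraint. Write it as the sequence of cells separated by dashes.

7 - 11 - 9 - 5 - 1 - 4 - 8 - 10

The waypoints must appear in the order 11, 1, with no cell reused.
Route from 7: down-right to 11, up-right to 9, 2× up-left (reaching 1), down to 4, down-right to 8, down-left to 10 — 7 moves in all.
Check: order respected (11 at step 1, 1 at step 4); 7 moves as required.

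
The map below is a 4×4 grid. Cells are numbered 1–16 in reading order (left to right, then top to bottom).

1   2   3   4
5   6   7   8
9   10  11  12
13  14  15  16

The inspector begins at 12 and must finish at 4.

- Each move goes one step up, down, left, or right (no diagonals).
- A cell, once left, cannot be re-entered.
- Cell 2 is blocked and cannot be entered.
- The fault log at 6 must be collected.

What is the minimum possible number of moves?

6

Any route passes through 6 somewhere between 12 and 4. Summing Manhattan distances along the two legs (12 → 6 → 4) gives a lower bound of 3 + 3 = 6 moves.
A route of 6 moves achieves this: 12 → 11 → 10 → 6 → 7 → 3 → 4.
Since 6 matches the lower bound, it is optimal.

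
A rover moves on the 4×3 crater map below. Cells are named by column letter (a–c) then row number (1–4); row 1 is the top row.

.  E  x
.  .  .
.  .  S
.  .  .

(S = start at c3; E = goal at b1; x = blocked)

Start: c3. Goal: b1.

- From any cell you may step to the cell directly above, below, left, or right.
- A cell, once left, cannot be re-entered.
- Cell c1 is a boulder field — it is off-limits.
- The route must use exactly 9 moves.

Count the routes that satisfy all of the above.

Need simple routes of exactly 9 moves from c3 to b1 (Manhattan distance 3, so 3 moves are spent on a detour and 3 undoing it).
Enumerating: c3 c2 b2 b3 b4 a4 a3 a2 a1 b1 | c3 c4 b4 a4 a3 b3 b2 a2 a1 b1.
That gives 2 routes.

2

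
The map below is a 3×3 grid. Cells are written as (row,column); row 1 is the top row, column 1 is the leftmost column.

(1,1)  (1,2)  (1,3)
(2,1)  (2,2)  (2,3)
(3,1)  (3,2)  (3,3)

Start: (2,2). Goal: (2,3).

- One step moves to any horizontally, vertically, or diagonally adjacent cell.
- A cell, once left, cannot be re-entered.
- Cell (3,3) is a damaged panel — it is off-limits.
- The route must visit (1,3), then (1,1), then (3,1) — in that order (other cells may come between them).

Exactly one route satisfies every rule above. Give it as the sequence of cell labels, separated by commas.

The waypoints must appear in the order (1,3), (1,1), (3,1), with no cell reused.
Route from (2,2): up-right 1 to (1,3), left 2 to (1,1), down 2 to (3,1), right 1 to (3,2), up-right 1 to (2,3) — 7 moves in all.
Check: order respected ((1,3) at step 1, (1,1) at step 3, (3,1) at step 5).

(2,2), (1,3), (1,2), (1,1), (2,1), (3,1), (3,2), (2,3)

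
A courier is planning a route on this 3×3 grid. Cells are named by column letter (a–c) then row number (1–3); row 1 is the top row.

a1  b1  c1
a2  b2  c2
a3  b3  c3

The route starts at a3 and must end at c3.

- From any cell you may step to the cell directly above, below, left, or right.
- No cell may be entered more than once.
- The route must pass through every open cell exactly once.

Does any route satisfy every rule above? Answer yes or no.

yes

One route that works: a3 → a2 → a1 → b1 → c1 → c2 → b2 → b3 → c3.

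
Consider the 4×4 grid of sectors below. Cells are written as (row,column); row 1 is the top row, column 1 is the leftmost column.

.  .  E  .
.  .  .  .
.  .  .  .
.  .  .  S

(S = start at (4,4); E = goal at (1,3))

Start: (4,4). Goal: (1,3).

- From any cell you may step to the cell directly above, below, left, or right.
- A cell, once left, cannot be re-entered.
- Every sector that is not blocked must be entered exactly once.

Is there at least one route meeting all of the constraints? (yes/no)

Colour the cells like a checkerboard: each orthogonal step flips colour, so a Hamiltonian route alternates colours. Here there are 8 cells of one colour and 8 of the other, with start on the same colour as the goal — the counts and endpoints can't be arranged into an alternating sequence of length 16, so no Hamiltonian route exists.

no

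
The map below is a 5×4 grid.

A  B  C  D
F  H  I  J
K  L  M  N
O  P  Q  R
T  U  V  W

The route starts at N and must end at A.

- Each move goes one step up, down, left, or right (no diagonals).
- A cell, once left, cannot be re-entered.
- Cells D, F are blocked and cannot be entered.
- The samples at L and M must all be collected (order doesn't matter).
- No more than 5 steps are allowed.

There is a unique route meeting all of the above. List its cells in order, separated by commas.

The budget equals the shortest possible length, so every move has to be on a shortest route through the required cells.
Route from N: 2× left (reaching L), 2× up (reaching B), left to A — 5 moves in all.
Check: all required cells visited; 5 ≤ 5 moves.

N, M, L, H, B, A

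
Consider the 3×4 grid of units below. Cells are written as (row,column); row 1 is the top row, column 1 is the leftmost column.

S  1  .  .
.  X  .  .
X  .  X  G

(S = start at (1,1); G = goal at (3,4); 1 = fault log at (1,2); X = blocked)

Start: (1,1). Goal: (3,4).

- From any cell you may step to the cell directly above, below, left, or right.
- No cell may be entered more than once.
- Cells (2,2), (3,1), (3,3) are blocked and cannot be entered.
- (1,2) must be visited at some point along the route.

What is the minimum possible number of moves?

Any route passes through (1,2) somewhere between (1,1) and (3,4). Summing Manhattan distances along the two legs ((1,1) → (1,2) → (3,4)) gives a lower bound of 1 + 4 = 5 moves.
A route of 5 moves achieves this: (1,1) → (1,2) → (1,3) → (2,3) → (2,4) → (3,4).
Since 5 matches the lower bound, it is optimal.

5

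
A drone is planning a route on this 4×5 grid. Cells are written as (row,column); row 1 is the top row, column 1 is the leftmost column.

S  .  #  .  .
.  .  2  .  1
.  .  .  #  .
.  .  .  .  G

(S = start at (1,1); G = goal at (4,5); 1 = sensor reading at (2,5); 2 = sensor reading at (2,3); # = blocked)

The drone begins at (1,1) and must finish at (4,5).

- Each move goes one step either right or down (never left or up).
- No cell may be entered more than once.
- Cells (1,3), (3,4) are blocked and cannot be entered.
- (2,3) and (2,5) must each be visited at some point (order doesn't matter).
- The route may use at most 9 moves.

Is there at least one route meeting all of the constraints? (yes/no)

yes

One route that works: (1,1) → (2,1) → (2,2) → (2,3) → (2,4) → (2,5) → (3,5) → (4,5).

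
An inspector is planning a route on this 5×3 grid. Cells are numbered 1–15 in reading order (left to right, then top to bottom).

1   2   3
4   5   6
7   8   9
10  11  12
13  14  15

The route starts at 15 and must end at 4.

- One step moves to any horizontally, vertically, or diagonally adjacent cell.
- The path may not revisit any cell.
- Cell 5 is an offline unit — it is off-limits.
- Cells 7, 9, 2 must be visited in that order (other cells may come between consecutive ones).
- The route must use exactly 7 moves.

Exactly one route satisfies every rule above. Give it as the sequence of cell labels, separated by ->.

The waypoints must appear in the order 7, 9, 2, with no cell reused.
Route from 15: 2× up-left (reaching 7), 2× right (reaching 9), up to 6, up-left to 2, down-left to 4 — 7 moves in all.
Check: order respected (7 at step 2, 9 at step 4, 2 at step 6); 7 moves as required.

15 -> 11 -> 7 -> 8 -> 9 -> 6 -> 2 -> 4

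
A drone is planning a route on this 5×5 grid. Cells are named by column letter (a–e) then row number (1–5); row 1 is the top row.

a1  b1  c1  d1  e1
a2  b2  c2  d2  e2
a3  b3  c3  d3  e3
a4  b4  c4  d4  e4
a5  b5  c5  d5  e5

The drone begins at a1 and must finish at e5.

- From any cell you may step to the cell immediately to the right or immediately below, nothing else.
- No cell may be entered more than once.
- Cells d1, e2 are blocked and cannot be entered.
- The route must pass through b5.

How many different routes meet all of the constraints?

A right/down-only route from a1 to e5 makes exactly 4 down-moves and 4 right-moves in some order.
With no other constraints that would be C(8,4) = 70 routes.
Split at b5 and multiply the segment counts (each segment already excludes blocked cells): a1→b5: 5; b5→e5: 1; product = 5.
That gives 5 routes.

5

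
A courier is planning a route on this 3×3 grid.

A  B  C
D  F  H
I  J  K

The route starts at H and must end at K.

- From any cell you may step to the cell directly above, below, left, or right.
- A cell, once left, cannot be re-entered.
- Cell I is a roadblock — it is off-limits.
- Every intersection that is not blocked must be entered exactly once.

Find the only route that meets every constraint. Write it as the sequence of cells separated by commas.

Need to visit all 8 open cells exactly once, starting at H and ending at K.
Cell D has only two open neighbours (A and F), so the path must pass straight through it: one of those is the cell it's entered from and the other is where it exits.
Route from H: up to C, 2× left (reaching A), down to D, right to F, down to J, right to K — 7 moves in all.
Check: all 8 open cells covered.

H, C, B, A, D, F, J, K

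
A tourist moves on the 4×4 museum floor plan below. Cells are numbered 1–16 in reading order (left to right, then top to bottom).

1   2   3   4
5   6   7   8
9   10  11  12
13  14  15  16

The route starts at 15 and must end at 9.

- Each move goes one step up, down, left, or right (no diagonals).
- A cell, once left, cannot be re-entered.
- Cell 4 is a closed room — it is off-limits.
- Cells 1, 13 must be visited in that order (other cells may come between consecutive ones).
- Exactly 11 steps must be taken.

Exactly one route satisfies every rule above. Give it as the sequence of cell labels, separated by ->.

The waypoints must appear in the order 1, 13, with no cell reused.
Route from 15: 3× up (reaching 3), 2× left (reaching 1), down to 5, right to 6, 2× down (reaching 14), left to 13, up to 9 — 11 moves in all.
Check: order respected (1 at step 5, 13 at step 10); 11 moves as required.

15 -> 11 -> 7 -> 3 -> 2 -> 1 -> 5 -> 6 -> 10 -> 14 -> 13 -> 9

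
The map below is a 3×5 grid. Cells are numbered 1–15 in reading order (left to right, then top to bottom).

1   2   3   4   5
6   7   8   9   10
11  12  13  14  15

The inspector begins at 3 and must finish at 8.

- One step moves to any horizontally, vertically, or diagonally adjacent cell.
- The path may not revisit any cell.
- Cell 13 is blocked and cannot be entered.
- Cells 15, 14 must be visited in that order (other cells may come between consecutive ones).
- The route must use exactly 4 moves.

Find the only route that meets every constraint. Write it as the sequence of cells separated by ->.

3 -> 9 -> 15 -> 14 -> 8

The waypoints must appear in the order 15, 14, with no cell reused.
Route from 3: 2× down-right (reaching 15), left to 14, up-left to 8 — 4 moves in all.
Check: order respected (15 at step 2, 14 at step 3); 4 moves as required.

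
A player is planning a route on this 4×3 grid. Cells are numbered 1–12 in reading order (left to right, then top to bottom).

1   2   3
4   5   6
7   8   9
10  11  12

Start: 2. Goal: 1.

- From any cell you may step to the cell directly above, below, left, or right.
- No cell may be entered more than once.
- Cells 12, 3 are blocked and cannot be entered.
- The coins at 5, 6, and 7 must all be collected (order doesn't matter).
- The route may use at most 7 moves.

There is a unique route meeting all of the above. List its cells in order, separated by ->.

The 7-move cap with required stops at 5, 6, 7 leaves no slack for detours.
Route from 2: down to 5, right to 6, down to 9, 2× left (reaching 7), 2× up (reaching 1) — 7 moves in all.
Check: all required cells visited; 7 ≤ 7 moves.

2 -> 5 -> 6 -> 9 -> 8 -> 7 -> 4 -> 1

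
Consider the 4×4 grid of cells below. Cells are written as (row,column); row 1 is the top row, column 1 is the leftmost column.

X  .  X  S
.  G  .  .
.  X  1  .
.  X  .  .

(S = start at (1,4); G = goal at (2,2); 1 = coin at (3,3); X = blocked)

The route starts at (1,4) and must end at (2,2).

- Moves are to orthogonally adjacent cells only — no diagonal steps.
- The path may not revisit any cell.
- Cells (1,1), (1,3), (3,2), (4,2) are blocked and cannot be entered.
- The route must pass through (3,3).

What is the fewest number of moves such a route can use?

5

Any route passes through (3,3) somewhere between (1,4) and (2,2). Summing Manhattan distances along the two legs ((1,4) → (3,3) → (2,2)) gives a lower bound of 3 + 2 = 5 moves.
A route of 5 moves achieves this: (1,4) → (2,4) → (3,4) → (3,3) → (2,3) → (2,2).
Since 5 matches the lower bound, it is optimal.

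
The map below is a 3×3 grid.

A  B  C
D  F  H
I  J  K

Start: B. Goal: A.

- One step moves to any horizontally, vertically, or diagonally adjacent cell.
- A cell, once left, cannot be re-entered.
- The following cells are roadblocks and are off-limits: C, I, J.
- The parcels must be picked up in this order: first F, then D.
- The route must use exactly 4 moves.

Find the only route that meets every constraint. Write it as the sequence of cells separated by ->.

The waypoints must appear in the order F, D, with no cell reused.
Route from B: down-right to H, 2× left (reaching D), up to A — 4 moves in all.
Check: order respected (F at step 2, D at step 3); 4 moves as required.

B -> H -> F -> D -> A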